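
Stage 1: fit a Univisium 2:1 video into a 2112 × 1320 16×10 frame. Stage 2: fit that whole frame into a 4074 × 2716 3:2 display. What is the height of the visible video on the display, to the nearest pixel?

2037 px

First fit — Univisium 2:1 into 2112×1320 spans the width: 2112.00 × 1056.00.
The 16×10 canvas is width-limited in 4074×2716, giving 4074.00 × 2546.25; scale factor 1.9290.
Applying the same ×1.9290: 1056.00 → 2037.00.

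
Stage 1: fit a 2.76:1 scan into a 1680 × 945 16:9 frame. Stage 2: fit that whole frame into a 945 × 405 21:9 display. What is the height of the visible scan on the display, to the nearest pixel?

2.76:1 in 1680×945: fills the width, so the scan is 1680.00 × 608.70.
The 16:9 canvas is height-limited in 945×405, giving 720.00 × 405.00; scale factor 0.4286.
The scan scales with it: height 608.70 × 0.4286 ≈ 260.87.

261 px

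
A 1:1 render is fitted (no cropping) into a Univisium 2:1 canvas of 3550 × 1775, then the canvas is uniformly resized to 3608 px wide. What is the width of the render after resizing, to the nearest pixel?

Fitted into 3550×1775, the render spans the height; its width is 1775 × 1/1 ≈ 1775.00 px.
Scaling 3550 → 3608 is ×1.0163, so the width becomes 1775.00 × 1.0163 ≈ 1804.00 px.

1804 px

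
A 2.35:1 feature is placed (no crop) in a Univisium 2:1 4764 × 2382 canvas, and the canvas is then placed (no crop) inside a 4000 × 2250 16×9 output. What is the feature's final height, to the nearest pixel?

First fit — 2.35:1 into 4764×2382 spans the width: 4764.00 × 2027.23.
The Univisium 2:1 canvas is width-limited in 4000×2250, giving 4000.00 × 2000.00; scale factor 0.8396.
The feature scales with it: height 2027.23 × 0.8396 ≈ 1702.13.

1702 px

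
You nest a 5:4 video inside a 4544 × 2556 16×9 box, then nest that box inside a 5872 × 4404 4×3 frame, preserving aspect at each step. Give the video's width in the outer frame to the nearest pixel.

Inside the 4544×2556 canvas the video is height-limited at 3195.00 × 2556.00.
Second fit — the 16×9 canvas into 5872×4404 spans the width: 5872.00 × 3303.00 (×1.2923 from 4544×2556).
Applying the same ×1.2923: 3195.00 → 4128.75.

4129 px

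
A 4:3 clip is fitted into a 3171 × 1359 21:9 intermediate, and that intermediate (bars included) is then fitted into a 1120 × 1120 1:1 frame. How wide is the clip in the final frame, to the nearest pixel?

640 px

First fit — 4:3 into 3171×1359 spans the height: 1812.00 × 1359.00.
21:9 in 1120×1120: fills the width, so the intermediate becomes 1120.00 × 480.00 — a scale of ×0.3532.
So the clip's width is 1812.00 × 0.3532 ≈ 640.00.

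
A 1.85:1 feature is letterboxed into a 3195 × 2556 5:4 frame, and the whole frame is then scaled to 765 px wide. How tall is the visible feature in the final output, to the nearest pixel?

Fitted into 3195×2556, the feature spans the width; its height is 3195 / 1.850 ≈ 1727.03 px.
Resizing to 765 px wide multiplies everything by 0.2394: 1727.03 → 413.51 px.

414 px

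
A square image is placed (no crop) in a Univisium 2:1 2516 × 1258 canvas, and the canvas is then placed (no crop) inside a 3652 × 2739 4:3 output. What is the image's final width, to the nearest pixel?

1826 px

Inside the 2516×1258 canvas the image is height-limited at 1258.00 × 1258.00.
Univisium 2:1 in 3652×2739: fills the width, so the intermediate becomes 3652.00 × 1826.00 — a scale of ×1.4515.
The image scales with it: width 1258.00 × 1.4515 ≈ 1826.00.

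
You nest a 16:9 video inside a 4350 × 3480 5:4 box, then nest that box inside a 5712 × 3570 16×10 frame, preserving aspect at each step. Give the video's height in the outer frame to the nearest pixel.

Inside the 4350×3480 canvas the video is width-limited at 4350.00 × 2446.88.
Second fit — the 5:4 canvas into 5712×3570 spans the height: 4462.50 × 3570.00 (×1.0259 from 4350×3480).
So the video's height is 2446.88 × 1.0259 ≈ 2510.16.

2510 px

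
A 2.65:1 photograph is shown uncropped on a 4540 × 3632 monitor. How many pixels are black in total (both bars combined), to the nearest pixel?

2.65:1 is wider than 5:4, so it spans the full width.
Content height = 4540 / 2.650 ≈ 1713.2075 px.
3632 − 1713.2075 = 1918.7925 px of bars.
Bar area = 1918.7925 × 4540 ≈ 8711318 px.

8711318 pixels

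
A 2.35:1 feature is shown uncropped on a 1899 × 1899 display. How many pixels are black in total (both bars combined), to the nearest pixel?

2.35:1 (2.350) > square (1.000), so the feature fills the width.
That makes the image 808.0851 px tall (1899 / 2.350).
Leftover height: 1899 − 808.0851 = 1090.9149 px.
Across the 1899-px span: 1090.9149 × 1899 ≈ 2071647 px.

2071647 pixels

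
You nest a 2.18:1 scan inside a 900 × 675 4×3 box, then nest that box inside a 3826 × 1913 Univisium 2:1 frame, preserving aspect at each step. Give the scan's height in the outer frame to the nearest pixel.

1170 px

First fit — 2.18:1 into 900×675 spans the width: 900.00 × 412.84.
The 4×3 canvas is height-limited in 3826×1913, giving 2550.67 × 1913.00; scale factor 2.8341.
The scan scales with it: height 412.84 × 2.8341 ≈ 1170.03.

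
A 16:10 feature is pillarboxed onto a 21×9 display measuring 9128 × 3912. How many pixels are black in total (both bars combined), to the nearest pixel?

11222746 pixels

Since 1.600 < 2.333, the feature is height-limited.
That makes the image 6259.2000 px wide (3912 × 16/10).
9128 − 6259.2000 = 2868.8000 px of bars.
That's 2868.8000 × 3912 ≈ 11222746 black pixels.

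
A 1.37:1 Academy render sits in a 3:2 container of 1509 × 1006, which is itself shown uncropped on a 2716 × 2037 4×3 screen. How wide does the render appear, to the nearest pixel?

First fit — 1.37:1 Academy into 1509×1006 spans the height: 1378.22 × 1006.00.
The 3:2 canvas is width-limited in 2716×2037, giving 2716.00 × 1810.67; scale factor 1.7999.
The render scales with it: width 1378.22 × 1.7999 ≈ 2480.61.

2481 px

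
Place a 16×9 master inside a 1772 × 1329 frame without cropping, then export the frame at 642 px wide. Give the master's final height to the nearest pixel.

361 px

At 1772×1329 the master is width-limited, so height = 1772 × 9/16 ≈ 996.75 px.
Scaling 1772 → 642 is ×0.3623, so the height becomes 996.75 × 0.3623 ≈ 361.12 px.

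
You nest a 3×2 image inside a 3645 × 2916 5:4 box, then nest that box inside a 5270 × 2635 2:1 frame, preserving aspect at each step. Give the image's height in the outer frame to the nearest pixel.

Inside the 3645×2916 canvas the image is width-limited at 3645.00 × 2430.00.
The 5:4 canvas is height-limited in 5270×2635, giving 3293.75 × 2635.00; scale factor 0.9036.
Applying the same ×0.9036: 2430.00 → 2195.83.

2196 px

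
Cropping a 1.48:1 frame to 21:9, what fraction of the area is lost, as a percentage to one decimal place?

Going from 1.48:1 to 21:9 means cutting height while keeping width.
(1.480)/(2.333) ≈ 0.634 of the area survives, leaving 36.57% discarded.

36.6%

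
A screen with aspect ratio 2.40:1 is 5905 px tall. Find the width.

14172 px

Width = 5905 × 2.400 = 14172.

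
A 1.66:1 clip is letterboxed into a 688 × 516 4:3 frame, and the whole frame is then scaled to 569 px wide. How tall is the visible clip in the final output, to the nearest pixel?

Fitted into 688×516, the clip spans the width; its height is 688 / 1.660 ≈ 414.46 px.
Scaling 688 → 569 is ×0.8270, so the height becomes 414.46 × 0.8270 ≈ 342.77 px.

343 px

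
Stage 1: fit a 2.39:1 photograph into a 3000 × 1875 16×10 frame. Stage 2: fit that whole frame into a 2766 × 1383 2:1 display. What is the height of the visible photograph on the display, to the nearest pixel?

2.39:1 in 3000×1875: fills the width, so the photograph is 3000.00 × 1255.23.
The 16×10 canvas is height-limited in 2766×1383, giving 2212.80 × 1383.00; scale factor 0.7376.
The photograph scales with it: height 1255.23 × 0.7376 ≈ 925.86.

926 px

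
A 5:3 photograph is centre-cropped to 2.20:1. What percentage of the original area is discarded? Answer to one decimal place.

The width stays; only height is cut (since 2.20:1 is wider than 5:3).
(1.667)/(2.200) ≈ 0.758 of the area survives, leaving 24.24% discarded.

24.2%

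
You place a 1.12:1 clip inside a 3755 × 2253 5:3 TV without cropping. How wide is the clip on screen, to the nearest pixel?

Since 1.120 < 1.667, the clip is height-limited.
The clip is 2253 × 1.120 ≈ 2523.36 px wide.

2523 px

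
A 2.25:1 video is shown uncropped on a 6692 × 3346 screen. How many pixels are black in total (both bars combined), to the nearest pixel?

2487937 pixels

2.25:1 (2.250) > Univisium 2:1 (2.000), so the video fills the width.
The video is 6692 / 2.250 ≈ 2974.2222 px tall.
3346 − 2974.2222 = 371.7778 px of bars.
That's 371.7778 × 6692 ≈ 2487937 black pixels.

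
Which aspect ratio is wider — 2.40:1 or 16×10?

2.40:1

2.4 and 16×10 = 1.6; 2.4 > 1.6.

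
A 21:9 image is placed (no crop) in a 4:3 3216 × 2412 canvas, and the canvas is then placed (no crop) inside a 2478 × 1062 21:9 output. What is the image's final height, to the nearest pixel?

21:9 in 3216×2412: fills the width, so the image is 3216.00 × 1378.29.
Second fit — the 4:3 canvas into 2478×1062 spans the height: 1416.00 × 1062.00 (×0.4403 from 3216×2412).
The image scales with it: height 1378.29 × 0.4403 ≈ 606.86.

607 px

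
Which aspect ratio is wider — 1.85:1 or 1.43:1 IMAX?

1.85 and 1.43; 1.85 > 1.43.

1.85:1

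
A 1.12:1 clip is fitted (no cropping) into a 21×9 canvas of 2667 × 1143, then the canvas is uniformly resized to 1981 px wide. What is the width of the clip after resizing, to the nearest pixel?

At 2667×1143 the clip is height-limited, so width = 1143 × 1.120 ≈ 1280.16 px.
Resizing to 1981 px wide multiplies everything by 0.7428: 1280.16 → 950.88 px.

951 px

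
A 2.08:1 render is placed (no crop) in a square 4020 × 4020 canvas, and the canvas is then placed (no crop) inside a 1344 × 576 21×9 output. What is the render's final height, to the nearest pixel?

Inside the 4020×4020 canvas the render is width-limited at 4020.00 × 1932.69.
The square canvas is height-limited in 1344×576, giving 576.00 × 576.00; scale factor 0.1433.
Applying the same ×0.1433: 1932.69 → 276.92.

277 px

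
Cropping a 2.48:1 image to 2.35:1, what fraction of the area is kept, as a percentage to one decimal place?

94.8%

2.35:1 is narrower than 2.48:1, so the crop keeps the full height and trims the width.
(2.350)/(2.480) ≈ 0.948 of the area survives.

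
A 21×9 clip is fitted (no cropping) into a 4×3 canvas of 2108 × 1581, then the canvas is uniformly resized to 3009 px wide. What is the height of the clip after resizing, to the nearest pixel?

1290 px

In the 2108×1581 frame the clip fills the width: height = 2108 × 9/21 ≈ 903.43 px.
Resizing to 3009 px wide multiplies everything by 1.4274: 903.43 → 1289.57 px.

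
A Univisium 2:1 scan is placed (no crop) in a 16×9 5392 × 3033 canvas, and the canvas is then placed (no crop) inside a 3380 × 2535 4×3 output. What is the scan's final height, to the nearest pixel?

1690 px

First fit — Univisium 2:1 into 5392×3033 spans the width: 5392.00 × 2696.00.
Second fit — the 16×9 canvas into 3380×2535 spans the width: 3380.00 × 1901.25 (×0.6269 from 5392×3033).
So the scan's height is 2696.00 × 0.6269 ≈ 1690.00.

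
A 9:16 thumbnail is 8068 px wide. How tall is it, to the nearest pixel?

Height = 8068 × 16/9 = 14343.11.

14343 px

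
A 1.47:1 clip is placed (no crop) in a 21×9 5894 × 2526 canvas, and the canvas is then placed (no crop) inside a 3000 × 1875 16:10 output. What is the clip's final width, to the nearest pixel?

First fit — 1.47:1 into 5894×2526 spans the height: 3713.22 × 2526.00.
21×9 in 3000×1875: fills the width, so the intermediate becomes 3000.00 × 1285.71 — a scale of ×0.5090.
So the clip's width is 3713.22 × 0.5090 ≈ 1890.00.

1890 px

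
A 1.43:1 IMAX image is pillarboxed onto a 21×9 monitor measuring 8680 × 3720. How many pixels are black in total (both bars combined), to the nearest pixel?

12500688 pixels

1.43:1 IMAX (1.430) < 21×9 (2.333), so the image fills the height.
The image is 3720 × 1.430 ≈ 5319.6000 px wide.
Leftover width: 8680 − 5319.6000 = 3360.4000 px.
Bar area = 3360.4000 × 3720 ≈ 12500688 px.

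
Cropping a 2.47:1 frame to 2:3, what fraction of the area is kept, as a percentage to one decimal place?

27.0%

The height stays; only width is cut (since 2:3 is narrower than 2.47:1).
Area ratio = (0.667)/(2.470) = 26.99% retained.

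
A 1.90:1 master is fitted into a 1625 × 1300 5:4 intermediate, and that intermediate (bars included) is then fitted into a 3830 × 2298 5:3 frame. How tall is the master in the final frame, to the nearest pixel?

Inside the 1625×1300 canvas the master is width-limited at 1625.00 × 855.26.
The 5:4 canvas is height-limited in 3830×2298, giving 2872.50 × 2298.00; scale factor 1.7677.
The master scales with it: height 855.26 × 1.7677 ≈ 1511.84.

1512 px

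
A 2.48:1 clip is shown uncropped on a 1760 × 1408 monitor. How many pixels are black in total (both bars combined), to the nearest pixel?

1229048 pixels

Since 2.480 > 1.250, the clip is width-limited.
That makes the image 709.6774 px tall (1760 / 2.480).
1408 − 709.6774 = 698.3226 px of bars.
Bar area = 698.3226 × 1760 ≈ 1229048 px.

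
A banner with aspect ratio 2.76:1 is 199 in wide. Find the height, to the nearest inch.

Height = 199 / 2.760 = 72.10.

72 in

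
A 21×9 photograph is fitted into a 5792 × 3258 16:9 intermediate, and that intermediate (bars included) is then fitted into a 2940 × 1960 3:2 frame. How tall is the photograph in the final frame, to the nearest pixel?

1260 px

Inside the 5792×3258 canvas the photograph is width-limited at 5792.00 × 2482.29.
Second fit — the 16:9 canvas into 2940×1960 spans the width: 2940.00 × 1653.75 (×0.5076 from 5792×3258).
Applying the same ×0.5076: 2482.29 → 1260.00.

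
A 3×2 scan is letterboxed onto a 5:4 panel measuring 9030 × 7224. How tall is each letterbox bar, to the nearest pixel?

Since 1.500 > 1.250, the scan is width-limited.
That makes the image 6020.00 px tall (9030 × 2/3).
7224 − 6020.00 = 1204.00 px of bars (602.00 each).

602 px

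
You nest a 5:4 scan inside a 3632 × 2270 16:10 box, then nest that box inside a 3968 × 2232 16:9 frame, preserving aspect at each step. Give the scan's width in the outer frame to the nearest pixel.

2790 px

5:4 in 3632×2270: fills the height, so the scan is 2837.50 × 2270.00.
Second fit — the 16:10 canvas into 3968×2232 spans the height: 3571.20 × 2232.00 (×0.9833 from 3632×2270).
Applying the same ×0.9833: 2837.50 → 2790.00.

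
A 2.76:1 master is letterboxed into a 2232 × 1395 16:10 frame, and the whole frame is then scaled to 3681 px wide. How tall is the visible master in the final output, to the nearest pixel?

1334 px

Fitted into 2232×1395, the master spans the width; its height is 2232 / 2.760 ≈ 808.70 px.
Scaling 2232 → 3681 is ×1.6492, so the height becomes 808.70 × 1.6492 ≈ 1333.70 px.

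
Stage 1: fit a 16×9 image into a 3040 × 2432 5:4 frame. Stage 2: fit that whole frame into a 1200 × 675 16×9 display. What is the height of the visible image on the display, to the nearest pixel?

475 px

First fit — 16×9 into 3040×2432 spans the width: 3040.00 × 1710.00.
Second fit — the 5:4 canvas into 1200×675 spans the height: 843.75 × 675.00 (×0.2775 from 3040×2432).
Applying the same ×0.2775: 1710.00 → 474.61.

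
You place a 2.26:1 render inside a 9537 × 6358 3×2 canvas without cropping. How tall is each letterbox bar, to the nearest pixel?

2.26:1 is wider than 3×2, so it spans the full width.
That makes the image 4219.91 px tall (9537 / 2.260).
Black = 6358 − 4219.91 = 2138.09 px, or 1069.04 per bar.

1069 px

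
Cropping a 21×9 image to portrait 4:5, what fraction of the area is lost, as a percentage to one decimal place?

portrait 4:5 is narrower than 21×9, so the crop keeps the full height and trims the width.
Fraction kept = (0.800)/(2.333) ≈ 34.29%, so 65.71% is lost.

65.7%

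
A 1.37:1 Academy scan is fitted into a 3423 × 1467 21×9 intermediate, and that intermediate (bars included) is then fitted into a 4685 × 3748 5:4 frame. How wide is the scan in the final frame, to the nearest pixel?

Inside the 3423×1467 canvas the scan is height-limited at 2009.79 × 1467.00.
Second fit — the 21×9 canvas into 4685×3748 spans the width: 4685.00 × 2007.86 (×1.3687 from 3423×1467).
So the scan's width is 2009.79 × 1.3687 ≈ 2750.76.

2751 px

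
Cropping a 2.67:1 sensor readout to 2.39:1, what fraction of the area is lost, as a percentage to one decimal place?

The height stays; only width is cut (since 2.39:1 is narrower than 2.67:1).
Area ratio = (2.390)/(2.670) = 89.51%; the remaining 10.49% is cropped out.

10.5%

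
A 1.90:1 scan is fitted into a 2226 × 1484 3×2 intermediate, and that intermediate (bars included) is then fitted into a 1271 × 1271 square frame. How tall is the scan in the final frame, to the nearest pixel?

669 px

1.90:1 in 2226×1484: fills the width, so the scan is 2226.00 × 1171.58.
The 3×2 canvas is width-limited in 1271×1271, giving 1271.00 × 847.33; scale factor 0.5710.
The scan scales with it: height 1171.58 × 0.5710 ≈ 668.95.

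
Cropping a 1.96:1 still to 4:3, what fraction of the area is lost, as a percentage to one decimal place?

The height stays; only width is cut (since 4:3 is narrower than 1.96:1).
(1.333)/(1.960) ≈ 0.680 of the area survives, leaving 31.97% discarded.

32.0%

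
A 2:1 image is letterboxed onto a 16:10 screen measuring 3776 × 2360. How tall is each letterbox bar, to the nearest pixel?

2:1 is wider than 16:10, so it spans the full width.
Content height = 3776 × 1/2 ≈ 1888.00 px.
Leftover height: 2360 − 1888.00 = 472.00 px → 236.00 each side.

236 px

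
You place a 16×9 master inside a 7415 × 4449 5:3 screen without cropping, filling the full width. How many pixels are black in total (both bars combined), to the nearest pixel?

2061833 pixels

Content height = 7415 × 9/16 ≈ 4170.9375 px.
4449 − 4170.9375 = 278.0625 px of bars.
Across the 7415-px span: 278.0625 × 7415 ≈ 2061833 px.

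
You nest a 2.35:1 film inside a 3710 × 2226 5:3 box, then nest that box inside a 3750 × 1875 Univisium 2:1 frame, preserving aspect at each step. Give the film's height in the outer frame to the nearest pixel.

1330 px

2.35:1 in 3710×2226: fills the width, so the film is 3710.00 × 1578.72.
The 5:3 canvas is height-limited in 3750×1875, giving 3125.00 × 1875.00; scale factor 0.8423.
The film scales with it: height 1578.72 × 0.8423 ≈ 1329.79.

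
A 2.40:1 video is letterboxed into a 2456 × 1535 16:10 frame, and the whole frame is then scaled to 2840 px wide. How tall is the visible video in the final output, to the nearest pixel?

1183 px

In the 2456×1535 frame the video fills the width: height = 2456 / 2.400 ≈ 1023.33 px.
Scaling 2456 → 2840 is ×1.1564, so the height becomes 1023.33 × 1.1564 ≈ 1183.33 px.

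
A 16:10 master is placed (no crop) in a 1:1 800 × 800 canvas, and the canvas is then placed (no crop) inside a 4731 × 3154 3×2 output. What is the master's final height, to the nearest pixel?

16:10 in 800×800: fills the width, so the master is 800.00 × 500.00.
1:1 in 4731×3154: fills the height, so the intermediate becomes 3154.00 × 3154.00 — a scale of ×3.9425.
Applying the same ×3.9425: 500.00 → 1971.25.

1971 px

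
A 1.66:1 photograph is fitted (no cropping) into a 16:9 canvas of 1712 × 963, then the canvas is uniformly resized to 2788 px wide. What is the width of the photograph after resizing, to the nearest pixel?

2603 px

Fitted into 1712×963, the photograph spans the height; its width is 963 × 1.660 ≈ 1598.58 px.
Scaling 1712 → 2788 is ×1.6285, so the width becomes 1598.58 × 1.6285 ≈ 2603.30 px.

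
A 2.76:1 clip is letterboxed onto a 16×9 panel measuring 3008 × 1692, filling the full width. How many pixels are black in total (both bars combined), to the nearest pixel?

That makes the image 1089.8551 px tall (3008 / 2.760).
1692 − 1089.8551 = 602.1449 px of bars.
Across the 3008-px span: 602.1449 × 3008 ≈ 1811252 px.

1811252 pixels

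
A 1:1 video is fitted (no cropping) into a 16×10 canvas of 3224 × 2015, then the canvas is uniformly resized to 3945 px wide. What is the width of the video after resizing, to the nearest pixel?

2466 px

Fitted into 3224×2015, the video spans the height; its width is 2015 × 1/1 ≈ 2015.00 px.
Scaling 3224 → 3945 is ×1.2236, so the width becomes 2015.00 × 1.2236 ≈ 2465.62 px.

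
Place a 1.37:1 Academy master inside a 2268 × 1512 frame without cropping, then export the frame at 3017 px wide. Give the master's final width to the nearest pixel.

Fitted into 2268×1512, the master spans the height; its width is 1512 × 1.370 ≈ 2071.44 px.
The frame scales by 3017/2268 = 1.3302; 2071.44 × 1.3302 ≈ 2755.53 px.

2756 px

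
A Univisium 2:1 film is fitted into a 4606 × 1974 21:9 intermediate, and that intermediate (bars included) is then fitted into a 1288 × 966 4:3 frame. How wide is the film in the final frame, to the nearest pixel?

Univisium 2:1 in 4606×1974: fills the height, so the film is 3948.00 × 1974.00.
21:9 in 1288×966: fills the width, so the intermediate becomes 1288.00 × 552.00 — a scale of ×0.2796.
Applying the same ×0.2796: 3948.00 → 1104.00.

1104 px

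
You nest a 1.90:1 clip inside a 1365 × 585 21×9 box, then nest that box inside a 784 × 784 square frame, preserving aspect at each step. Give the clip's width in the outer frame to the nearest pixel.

638 px

1.90:1 in 1365×585: fills the height, so the clip is 1111.50 × 585.00.
Second fit — the 21×9 canvas into 784×784 spans the width: 784.00 × 336.00 (×0.5744 from 1365×585).
So the clip's width is 1111.50 × 0.5744 ≈ 638.40.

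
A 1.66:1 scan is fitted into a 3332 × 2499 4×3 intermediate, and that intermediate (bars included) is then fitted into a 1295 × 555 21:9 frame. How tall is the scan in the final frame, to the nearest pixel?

446 px

Inside the 3332×2499 canvas the scan is width-limited at 3332.00 × 2007.23.
The 4×3 canvas is height-limited in 1295×555, giving 740.00 × 555.00; scale factor 0.2221.
Applying the same ×0.2221: 2007.23 → 445.78.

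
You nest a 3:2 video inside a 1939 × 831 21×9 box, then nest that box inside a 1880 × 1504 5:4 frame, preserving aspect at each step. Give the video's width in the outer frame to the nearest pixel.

1209 px

3:2 in 1939×831: fills the height, so the video is 1246.50 × 831.00.
21×9 in 1880×1504: fills the width, so the intermediate becomes 1880.00 × 805.71 — a scale of ×0.9696.
So the video's width is 1246.50 × 0.9696 ≈ 1208.57.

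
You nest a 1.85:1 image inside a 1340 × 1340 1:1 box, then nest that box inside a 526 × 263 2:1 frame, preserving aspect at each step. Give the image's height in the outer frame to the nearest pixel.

142 px

Inside the 1340×1340 canvas the image is width-limited at 1340.00 × 724.32.
The 1:1 canvas is height-limited in 526×263, giving 263.00 × 263.00; scale factor 0.1963.
The image scales with it: height 724.32 × 0.1963 ≈ 142.16.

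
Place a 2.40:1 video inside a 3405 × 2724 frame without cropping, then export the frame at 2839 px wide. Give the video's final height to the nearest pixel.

1183 px

Fitted into 3405×2724, the video spans the width; its height is 3405 / 2.400 ≈ 1418.75 px.
The frame scales by 2839/3405 = 0.8338; 1418.75 × 0.8338 ≈ 1182.92 px.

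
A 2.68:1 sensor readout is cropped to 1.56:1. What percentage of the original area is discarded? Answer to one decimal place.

41.8%

Going from 2.68:1 to 1.56:1 means cutting width while keeping height.
(1.560)/(2.680) ≈ 0.582 of the area survives, leaving 41.79% discarded.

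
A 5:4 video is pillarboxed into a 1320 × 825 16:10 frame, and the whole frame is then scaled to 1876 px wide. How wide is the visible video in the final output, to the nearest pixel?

At 1320×825 the video is height-limited, so width = 825 × 5/4 ≈ 1031.25 px.
Resizing to 1876 px wide multiplies everything by 1.4212: 1031.25 → 1465.62 px.

1466 px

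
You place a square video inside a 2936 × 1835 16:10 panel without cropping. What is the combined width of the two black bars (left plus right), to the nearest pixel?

Since 1.000 < 1.600, the video is height-limited.
That makes the image 1835.00 px wide (1835 × 1/1).
Black = 2936 − 1835.00 = 1101.00 px.

1101 px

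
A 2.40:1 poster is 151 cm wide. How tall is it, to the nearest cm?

Height = 151 / 2.400 = 62.92.

63 cm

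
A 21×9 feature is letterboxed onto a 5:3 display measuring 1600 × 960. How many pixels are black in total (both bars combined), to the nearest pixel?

438857 pixels

Since 2.333 > 1.667, the feature is width-limited.
The feature is 1600 × 9/21 ≈ 685.7143 px tall.
Leftover height: 960 − 685.7143 = 274.2857 px.
That's 274.2857 × 1600 ≈ 438857 black pixels.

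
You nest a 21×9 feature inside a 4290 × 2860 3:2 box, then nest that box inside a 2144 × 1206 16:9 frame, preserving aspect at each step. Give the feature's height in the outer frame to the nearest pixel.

Inside the 4290×2860 canvas the feature is width-limited at 4290.00 × 1838.57.
3:2 in 2144×1206: fills the height, so the intermediate becomes 1809.00 × 1206.00 — a scale of ×0.4217.
So the feature's height is 1838.57 × 0.4217 ≈ 775.29.

775 px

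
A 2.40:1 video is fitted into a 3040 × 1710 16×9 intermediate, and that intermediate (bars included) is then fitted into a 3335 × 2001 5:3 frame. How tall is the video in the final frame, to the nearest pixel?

Inside the 3040×1710 canvas the video is width-limited at 3040.00 × 1266.67.
Second fit — the 16×9 canvas into 3335×2001 spans the width: 3335.00 × 1875.94 (×1.0970 from 3040×1710).
The video scales with it: height 1266.67 × 1.0970 ≈ 1389.58.

1390 px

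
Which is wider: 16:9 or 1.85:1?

1.85:1

16:9 = 1.778 and 1.85; 1.85 > 1.778.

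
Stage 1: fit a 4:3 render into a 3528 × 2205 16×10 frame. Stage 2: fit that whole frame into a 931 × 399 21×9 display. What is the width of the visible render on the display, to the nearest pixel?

532 px

Inside the 3528×2205 canvas the render is height-limited at 2940.00 × 2205.00.
Second fit — the 16×10 canvas into 931×399 spans the height: 638.40 × 399.00 (×0.1810 from 3528×2205).
Applying the same ×0.1810: 2940.00 → 532.00.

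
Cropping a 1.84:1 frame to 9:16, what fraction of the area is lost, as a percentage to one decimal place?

69.4%

The height stays; only width is cut (since 9:16 is narrower than 1.84:1).
Fraction kept = (0.562)/(1.840) ≈ 30.57%, so 69.43% is lost.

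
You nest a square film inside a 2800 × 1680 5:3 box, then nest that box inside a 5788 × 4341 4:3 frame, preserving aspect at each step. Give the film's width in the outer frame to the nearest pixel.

3473 px

First fit — square into 2800×1680 spans the height: 1680.00 × 1680.00.
Second fit — the 5:3 canvas into 5788×4341 spans the width: 5788.00 × 3472.80 (×2.0671 from 2800×1680).
Applying the same ×2.0671: 1680.00 → 3472.80.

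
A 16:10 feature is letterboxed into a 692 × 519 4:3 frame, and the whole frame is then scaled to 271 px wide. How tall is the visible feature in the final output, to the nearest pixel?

In the 692×519 frame the feature fills the width: height = 692 × 10/16 ≈ 432.50 px.
Scaling 692 → 271 is ×0.3916, so the height becomes 432.50 × 0.3916 ≈ 169.38 px.

169 px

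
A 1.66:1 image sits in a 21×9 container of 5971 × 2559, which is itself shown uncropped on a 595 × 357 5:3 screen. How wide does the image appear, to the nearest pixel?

423 px

1.66:1 in 5971×2559: fills the height, so the image is 4247.94 × 2559.00.
The 21×9 canvas is width-limited in 595×357, giving 595.00 × 255.00; scale factor 0.0996.
The image scales with it: width 4247.94 × 0.0996 ≈ 423.30.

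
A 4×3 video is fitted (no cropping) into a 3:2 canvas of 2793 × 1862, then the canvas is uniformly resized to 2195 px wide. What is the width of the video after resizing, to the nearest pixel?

1951 px

Fitted into 2793×1862, the video spans the height; its width is 1862 × 4/3 ≈ 2482.67 px.
Resizing to 2195 px wide multiplies everything by 0.7859: 2482.67 → 1951.11 px.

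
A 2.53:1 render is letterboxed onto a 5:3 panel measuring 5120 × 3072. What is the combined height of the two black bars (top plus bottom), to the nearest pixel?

1048 px

Since 2.530 > 1.667, the render is width-limited.
Content height = 5120 / 2.530 ≈ 2023.72 px.
3072 − 2023.72 = 1048.28 px of bars.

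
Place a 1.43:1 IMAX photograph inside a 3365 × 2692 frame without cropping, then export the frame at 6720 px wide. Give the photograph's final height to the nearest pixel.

4699 px

At 3365×2692 the photograph is width-limited, so height = 3365 / 1.430 ≈ 2353.15 px.
Resizing to 6720 px wide multiplies everything by 1.9970: 2353.15 → 4699.30 px.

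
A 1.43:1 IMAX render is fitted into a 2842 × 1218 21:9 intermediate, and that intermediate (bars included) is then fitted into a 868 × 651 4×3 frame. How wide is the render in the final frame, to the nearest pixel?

532 px

1.43:1 IMAX in 2842×1218: fills the height, so the render is 1741.74 × 1218.00.
The 21:9 canvas is width-limited in 868×651, giving 868.00 × 372.00; scale factor 0.3054.
So the render's width is 1741.74 × 0.3054 ≈ 531.96.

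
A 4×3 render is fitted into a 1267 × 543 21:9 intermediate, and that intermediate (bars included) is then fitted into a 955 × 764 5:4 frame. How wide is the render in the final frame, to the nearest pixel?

546 px

4×3 in 1267×543: fills the height, so the render is 724.00 × 543.00.
Second fit — the 21:9 canvas into 955×764 spans the width: 955.00 × 409.29 (×0.7537 from 1267×543).
The render scales with it: width 724.00 × 0.7537 ≈ 545.71.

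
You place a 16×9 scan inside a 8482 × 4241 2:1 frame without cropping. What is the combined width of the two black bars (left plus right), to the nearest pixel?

942 px

Since 1.778 < 2.000, the scan is height-limited.
That makes the image 7539.56 px wide (4241 × 16/9).
Black = 8482 − 7539.56 = 942.44 px.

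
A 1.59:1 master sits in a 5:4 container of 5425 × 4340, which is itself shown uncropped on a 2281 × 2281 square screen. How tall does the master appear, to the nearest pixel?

1.59:1 in 5425×4340: fills the width, so the master is 5425.00 × 3411.95.
Second fit — the 5:4 canvas into 2281×2281 spans the width: 2281.00 × 1824.80 (×0.4205 from 5425×4340).
The master scales with it: height 3411.95 × 0.4205 ≈ 1434.59.

1435 px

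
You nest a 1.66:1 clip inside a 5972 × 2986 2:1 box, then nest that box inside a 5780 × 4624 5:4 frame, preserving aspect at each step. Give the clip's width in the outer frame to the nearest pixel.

1.66:1 in 5972×2986: fills the height, so the clip is 4956.76 × 2986.00.
The 2:1 canvas is width-limited in 5780×4624, giving 5780.00 × 2890.00; scale factor 0.9678.
So the clip's width is 4956.76 × 0.9678 ≈ 4797.40.

4797 px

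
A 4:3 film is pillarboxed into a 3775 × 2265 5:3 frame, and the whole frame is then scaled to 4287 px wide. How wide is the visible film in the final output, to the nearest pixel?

3430 px

Fitted into 3775×2265, the film spans the height; its width is 2265 × 4/3 ≈ 3020.00 px.
Resizing to 4287 px wide multiplies everything by 1.1356: 3020.00 → 3429.60 px.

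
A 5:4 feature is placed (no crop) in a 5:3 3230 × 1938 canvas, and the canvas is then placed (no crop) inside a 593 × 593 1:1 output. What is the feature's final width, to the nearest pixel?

5:4 in 3230×1938: fills the height, so the feature is 2422.50 × 1938.00.
Second fit — the 5:3 canvas into 593×593 spans the width: 593.00 × 355.80 (×0.1836 from 3230×1938).
The feature scales with it: width 2422.50 × 0.1836 ≈ 444.75.

445 px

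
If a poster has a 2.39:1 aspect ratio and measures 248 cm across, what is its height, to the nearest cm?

248 / 2.390 = 103.77.

104 cm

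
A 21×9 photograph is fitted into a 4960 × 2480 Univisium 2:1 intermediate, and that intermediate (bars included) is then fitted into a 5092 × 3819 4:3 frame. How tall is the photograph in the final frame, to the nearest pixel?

Inside the 4960×2480 canvas the photograph is width-limited at 4960.00 × 2125.71.
Second fit — the Univisium 2:1 canvas into 5092×3819 spans the width: 5092.00 × 2546.00 (×1.0266 from 4960×2480).
Applying the same ×1.0266: 2125.71 → 2182.29.

2182 px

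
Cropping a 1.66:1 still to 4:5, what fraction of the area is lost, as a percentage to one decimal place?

51.8%

The height stays; only width is cut (since 4:5 is narrower than 1.66:1).
(0.800)/(1.660) ≈ 0.482 of the area survives, leaving 51.81% discarded.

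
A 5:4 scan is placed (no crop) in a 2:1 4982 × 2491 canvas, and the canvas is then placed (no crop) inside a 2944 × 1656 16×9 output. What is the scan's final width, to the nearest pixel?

1840 px

Inside the 4982×2491 canvas the scan is height-limited at 3113.75 × 2491.00.
2:1 in 2944×1656: fills the width, so the intermediate becomes 2944.00 × 1472.00 — a scale of ×0.5909.
The scan scales with it: width 3113.75 × 0.5909 ≈ 1840.00.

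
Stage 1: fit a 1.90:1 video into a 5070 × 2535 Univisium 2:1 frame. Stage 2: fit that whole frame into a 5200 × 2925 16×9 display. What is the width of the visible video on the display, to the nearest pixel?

Inside the 5070×2535 canvas the video is height-limited at 4816.50 × 2535.00.
Second fit — the Univisium 2:1 canvas into 5200×2925 spans the width: 5200.00 × 2600.00 (×1.0256 from 5070×2535).
Applying the same ×1.0256: 4816.50 → 4940.00.

4940 px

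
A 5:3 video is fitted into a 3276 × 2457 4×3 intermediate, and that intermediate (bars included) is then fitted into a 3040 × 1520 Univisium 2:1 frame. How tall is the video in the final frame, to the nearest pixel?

1216 px

First fit — 5:3 into 3276×2457 spans the width: 3276.00 × 1965.60.
4×3 in 3040×1520: fills the height, so the intermediate becomes 2026.67 × 1520.00 — a scale of ×0.6186.
So the video's height is 1965.60 × 0.6186 ≈ 1216.00.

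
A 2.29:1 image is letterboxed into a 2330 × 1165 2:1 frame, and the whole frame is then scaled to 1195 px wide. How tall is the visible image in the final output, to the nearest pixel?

Fitted into 2330×1165, the image spans the width; its height is 2330 / 2.290 ≈ 1017.47 px.
The frame scales by 1195/2330 = 0.5129; 1017.47 × 0.5129 ≈ 521.83 px.

522 px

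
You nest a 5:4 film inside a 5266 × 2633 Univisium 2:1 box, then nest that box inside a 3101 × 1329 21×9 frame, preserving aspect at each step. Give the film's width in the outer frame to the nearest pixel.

1661 px

Inside the 5266×2633 canvas the film is height-limited at 3291.25 × 2633.00.
The Univisium 2:1 canvas is height-limited in 3101×1329, giving 2658.00 × 1329.00; scale factor 0.5047.
The film scales with it: width 3291.25 × 0.5047 ≈ 1661.25.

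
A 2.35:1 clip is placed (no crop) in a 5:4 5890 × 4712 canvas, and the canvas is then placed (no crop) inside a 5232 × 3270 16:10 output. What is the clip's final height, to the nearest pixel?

Inside the 5890×4712 canvas the clip is width-limited at 5890.00 × 2506.38.
The 5:4 canvas is height-limited in 5232×3270, giving 4087.50 × 3270.00; scale factor 0.6940.
So the clip's height is 2506.38 × 0.6940 ≈ 1739.36.

1739 px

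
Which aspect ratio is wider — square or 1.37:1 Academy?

1.37:1 Academy

square = 1 and 1.37; 1.37 > 1.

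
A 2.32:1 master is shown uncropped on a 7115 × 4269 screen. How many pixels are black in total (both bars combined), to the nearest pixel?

8553579 pixels

2.32:1 (2.320) > 5:3 (1.667), so the master fills the width.
Content height = 7115 / 2.320 ≈ 3066.8103 px.
Black = 4269 − 3066.8103 = 1202.1897 px.
Bar area = 1202.1897 × 7115 ≈ 8553579 px.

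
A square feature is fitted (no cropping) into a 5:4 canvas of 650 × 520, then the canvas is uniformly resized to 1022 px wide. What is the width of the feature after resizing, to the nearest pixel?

At 650×520 the feature is height-limited, so width = 520 × 1/1 ≈ 520.00 px.
Scaling 650 → 1022 is ×1.5723, so the width becomes 520.00 × 1.5723 ≈ 817.60 px.

818 px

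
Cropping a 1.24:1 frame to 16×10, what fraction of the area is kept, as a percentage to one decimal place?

77.5%

16×10 is wider than 1.24:1, so the crop keeps the full width and trims the height.
(1.240)/(1.600) ≈ 0.775 of the area survives.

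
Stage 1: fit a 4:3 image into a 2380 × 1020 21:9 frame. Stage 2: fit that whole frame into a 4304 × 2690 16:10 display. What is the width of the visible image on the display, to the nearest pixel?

First fit — 4:3 into 2380×1020 spans the height: 1360.00 × 1020.00.
The 21:9 canvas is width-limited in 4304×2690, giving 4304.00 × 1844.57; scale factor 1.8084.
Applying the same ×1.8084: 1360.00 → 2459.43.

2459 px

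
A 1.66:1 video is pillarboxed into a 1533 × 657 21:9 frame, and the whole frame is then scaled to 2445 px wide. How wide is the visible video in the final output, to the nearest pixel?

1739 px

Fitted into 1533×657, the video spans the height; its width is 657 × 1.660 ≈ 1090.62 px.
Resizing to 2445 px wide multiplies everything by 1.5949: 1090.62 → 1739.44 px.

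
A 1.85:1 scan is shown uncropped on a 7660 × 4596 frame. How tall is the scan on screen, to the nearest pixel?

1.85:1 (1.850) > 5:3 (1.667), so the scan fills the width.
Content height = 7660 / 1.850 ≈ 4140.54 px.

4141 px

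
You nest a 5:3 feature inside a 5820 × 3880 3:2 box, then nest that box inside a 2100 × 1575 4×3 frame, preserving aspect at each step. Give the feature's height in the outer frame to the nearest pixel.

5:3 in 5820×3880: fills the width, so the feature is 5820.00 × 3492.00.
The 3:2 canvas is width-limited in 2100×1575, giving 2100.00 × 1400.00; scale factor 0.3608.
So the feature's height is 3492.00 × 0.3608 ≈ 1260.00.

1260 px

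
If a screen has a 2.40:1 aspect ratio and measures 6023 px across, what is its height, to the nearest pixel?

2510 px

At 2.40:1, 6023 / 2.400 ≈ 2509.58.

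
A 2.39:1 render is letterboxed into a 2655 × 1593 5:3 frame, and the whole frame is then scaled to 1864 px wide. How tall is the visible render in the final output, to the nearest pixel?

At 2655×1593 the render is width-limited, so height = 2655 / 2.390 ≈ 1110.88 px.
The frame scales by 1864/2655 = 0.7021; 1110.88 × 0.7021 ≈ 779.92 px.

780 px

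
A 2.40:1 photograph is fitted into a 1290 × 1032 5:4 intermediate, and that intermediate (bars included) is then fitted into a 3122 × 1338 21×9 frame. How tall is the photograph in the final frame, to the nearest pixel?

First fit — 2.40:1 into 1290×1032 spans the width: 1290.00 × 537.50.
5:4 in 3122×1338: fills the height, so the intermediate becomes 1672.50 × 1338.00 — a scale of ×1.2965.
The photograph scales with it: height 537.50 × 1.2965 ≈ 696.88.

697 px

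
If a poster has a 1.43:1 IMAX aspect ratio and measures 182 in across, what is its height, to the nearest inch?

At 1.43:1 IMAX, 182 / 1.430 ≈ 127.27.

127 in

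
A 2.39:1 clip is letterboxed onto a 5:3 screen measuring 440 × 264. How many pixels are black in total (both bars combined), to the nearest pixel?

Since 2.390 > 1.667, the clip is width-limited.
The clip is 440 / 2.390 ≈ 184.1004 px tall.
264 − 184.1004 = 79.8996 px of bars.
Across the 440-px span: 79.8996 × 440 ≈ 35156 px.

35156 pixels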